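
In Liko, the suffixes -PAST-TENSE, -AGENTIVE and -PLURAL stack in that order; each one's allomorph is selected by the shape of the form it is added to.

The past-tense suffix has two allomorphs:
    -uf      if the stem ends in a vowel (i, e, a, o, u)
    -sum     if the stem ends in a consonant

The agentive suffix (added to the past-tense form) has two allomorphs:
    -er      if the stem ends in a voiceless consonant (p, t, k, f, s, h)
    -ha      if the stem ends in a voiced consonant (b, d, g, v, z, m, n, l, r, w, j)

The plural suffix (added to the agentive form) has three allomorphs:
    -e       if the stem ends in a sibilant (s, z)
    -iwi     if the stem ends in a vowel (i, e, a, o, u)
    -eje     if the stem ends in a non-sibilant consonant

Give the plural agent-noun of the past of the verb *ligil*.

*ligil* — final sound /l/ (a consonant) → -sum → *ligilsum*.
The past-tense form *ligilsum* — final consonant /m/ (voiced) → -ha → *ligilsumha*.
The final sound of the agentive form *ligilsumha* is /a/, which is a vowel, so the plural suffix is -iwi, giving *ligilsumhaiwi*.

ligilsumhaiwi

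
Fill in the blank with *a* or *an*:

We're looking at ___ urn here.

The indefinite article is chosen by the initial *sound* of the following word, not its spelling.
*urn* begins with the sound /ɜr/ (u pronounced /ɜr/) — a vowel sound.
So the article is *an*: We're looking at an urn here.

an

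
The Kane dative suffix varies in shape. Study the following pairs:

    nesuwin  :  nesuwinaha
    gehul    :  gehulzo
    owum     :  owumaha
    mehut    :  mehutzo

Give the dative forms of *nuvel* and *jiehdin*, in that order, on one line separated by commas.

nuvelzo, jiehdinaha

The alternation tracks the final consonant of the stem — -aha when the stem ends in a nasal (*nesuwin*, *owum*); -zo when the stem ends in a non-nasal consonant (*gehul*, *mehut*).
*nuvel* — final consonant /l/ (non-nasal) → -zo → *nuvelzo*.
*jiehdin* — final consonant /n/ (a nasal) → -aha → *jiehdinaha*.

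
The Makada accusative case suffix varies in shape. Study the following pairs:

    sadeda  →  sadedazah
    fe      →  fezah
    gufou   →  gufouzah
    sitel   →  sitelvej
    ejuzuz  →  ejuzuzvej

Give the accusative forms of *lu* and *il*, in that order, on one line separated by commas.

The alternation tracks the final sound of the stem — -vej when the stem ends in a consonant (*sitel*, *ejuzuz*); -zah when the stem ends in a vowel (*sadeda*, *fe*, *gufou*).
*lu*: final sound = /u/, a vowel → -zah → *luzah*.
The final sound of *il* is /l/, which is a consonant, so the suffix is -vej, giving *ilvej*.

luzah, ilvej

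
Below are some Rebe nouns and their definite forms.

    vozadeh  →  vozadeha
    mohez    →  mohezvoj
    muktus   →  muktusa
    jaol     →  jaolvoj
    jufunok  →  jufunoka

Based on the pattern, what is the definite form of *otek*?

The pattern is voicing of the final consonant: -a when the stem ends in a voiceless consonant (*vozadeh*, *muktus*, *jufunok*); -voj when the stem ends in a voiced consonant (*mohez*, *jaol*).
*otek*: final consonant = /k/, voiceless → -a → *oteka*.

oteka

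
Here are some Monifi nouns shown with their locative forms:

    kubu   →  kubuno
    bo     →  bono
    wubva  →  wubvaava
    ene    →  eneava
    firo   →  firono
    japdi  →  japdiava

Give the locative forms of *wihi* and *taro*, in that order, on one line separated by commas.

wihiava, tarono

The alternation tracks the last vowel of the stem — -no when the last vowel of the stem is a rounded vowel (*kubu*, *bo*, *firo*); -ava when the last vowel of the stem is an unrounded vowel (*wubva*, *ene*, *japdi*).
Since the last vowel of *wihi* is /i/ (an unrounded vowel), it takes -ava, giving *wihiava*.
Since the last vowel of *taro* is /o/ (a rounded vowel), it takes -no, giving *tarono*.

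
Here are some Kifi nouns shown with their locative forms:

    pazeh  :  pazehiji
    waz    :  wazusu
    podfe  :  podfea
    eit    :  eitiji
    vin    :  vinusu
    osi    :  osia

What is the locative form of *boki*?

bokia

The suffix is conditioned by the final sound: -iji when the stem ends in a voiceless consonant (*pazeh*, *eit*); -usu when the stem ends in a voiced consonant (*waz*, *vin*); -a when the stem ends in a vowel (*podfe*, *osi*).
Since the final sound of *boki* is /i/ (a vowel), it takes -a, giving *bokia*.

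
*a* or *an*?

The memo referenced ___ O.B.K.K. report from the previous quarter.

an

The indefinite article is chosen by the initial *sound* of the following word, not its spelling.
The initialism *O.B.K.K.* is read letter by letter; the first letter, O, is pronounced /oʊ/, which begins with a vowel sound.
So the article is *an*: The memo referenced an O.B.K.K. report from the previous quarter.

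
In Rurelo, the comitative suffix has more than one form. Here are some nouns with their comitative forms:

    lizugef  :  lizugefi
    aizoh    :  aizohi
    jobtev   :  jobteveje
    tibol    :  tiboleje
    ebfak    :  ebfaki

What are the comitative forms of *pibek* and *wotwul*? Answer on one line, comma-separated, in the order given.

Looking at the final consonant of each stem: -i when the stem ends in a voiceless consonant (*lizugef*, *aizoh*, *ebfak*); -eje when the stem ends in a voiced consonant (*jobtev*, *tibol*).
*pibek*: final consonant = /k/, voiceless → -i → *pibeki*.
*wotwul*: final consonant = /l/, voiced → -eje → *wotwuleje*.

pibeki, wotwuleje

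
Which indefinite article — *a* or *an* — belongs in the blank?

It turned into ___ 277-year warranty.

a

The indefinite article is chosen by the initial *sound* of the following word, not its spelling.
The number *277* is spoken "two hundred …", beginning with /tuː/ — a consonant sound.
So the article is *a*: It turned into a 277-year warranty.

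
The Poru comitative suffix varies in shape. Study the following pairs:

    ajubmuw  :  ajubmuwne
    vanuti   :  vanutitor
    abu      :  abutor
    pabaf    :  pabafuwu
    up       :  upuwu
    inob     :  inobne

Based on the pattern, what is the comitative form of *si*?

The suffix is conditioned by the final sound: -uwu when the stem ends in a voiceless consonant (*pabaf*, *up*); -ne when the stem ends in a voiced consonant (*ajubmuw*, *inob*); -tor when the stem ends in a vowel (*vanuti*, *abu*).
*si* — final sound /i/ (a vowel) → -tor → *sitor*.

sitor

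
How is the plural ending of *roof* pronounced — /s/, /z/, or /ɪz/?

The stem *roof* ends in a voiceless non-sibilant consonant.
The plural suffix surfaces as /ɪz/ after sibilants, /s/ after other voiceless consonants, and /z/ after other voiced sounds.
So the plural -s on *roof* is pronounced /s/.

/s/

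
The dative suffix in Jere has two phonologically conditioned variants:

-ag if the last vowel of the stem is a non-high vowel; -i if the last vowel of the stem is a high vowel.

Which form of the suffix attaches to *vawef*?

*vawef*: last vowel = /e/, a non-high vowel → -ag.

-ag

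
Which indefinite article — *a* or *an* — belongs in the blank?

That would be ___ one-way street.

a

The indefinite article is chosen by the initial *sound* of the following word, not its spelling.
*one-way* begins with the sound /wʌ/ (*one* pronounced /wʌn/) — a consonant sound.
So the article is *a*: That would be a one-way street.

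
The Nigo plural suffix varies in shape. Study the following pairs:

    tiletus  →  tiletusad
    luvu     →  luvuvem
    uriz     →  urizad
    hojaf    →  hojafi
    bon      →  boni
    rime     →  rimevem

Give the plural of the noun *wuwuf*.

wuwufi

The suffix is conditioned by the final sound: -ad when the stem ends in a sibilant (*tiletus*, *uriz*); -i when the stem ends in a non-sibilant consonant (*hojaf*, *bon*); -vem when the stem ends in a vowel (*luvu*, *rime*).
The final sound of *wuwuf* is /f/, which is a non-sibilant consonant, so the suffix is -i, giving *wuwufi*.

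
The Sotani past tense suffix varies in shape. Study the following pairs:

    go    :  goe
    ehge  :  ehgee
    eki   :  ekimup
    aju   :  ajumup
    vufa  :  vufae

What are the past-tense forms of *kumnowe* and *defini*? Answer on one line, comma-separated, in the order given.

kumnowee, definimup

The suffix is conditioned by the last vowel: -mup when the last vowel of the stem is a high vowel (*eki*, *aju*); -e when the last vowel of the stem is a non-high vowel (*go*, *ehge*, *vufa*).
Since the last vowel of *kumnowe* is /e/ (a non-high vowel), it takes -e, giving *kumnowee*.
Since the last vowel of *defini* is /i/ (a high vowel), it takes -mup, giving *definimup*.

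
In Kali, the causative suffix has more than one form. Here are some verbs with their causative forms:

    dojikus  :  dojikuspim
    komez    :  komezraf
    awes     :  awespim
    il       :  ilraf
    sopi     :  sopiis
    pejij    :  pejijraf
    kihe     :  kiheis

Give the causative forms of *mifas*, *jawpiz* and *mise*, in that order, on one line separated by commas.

mifaspim, jawpizraf, miseis

The suffix is conditioned by the final sound: -pim when the stem ends in a voiceless consonant (*dojikus*, *awes*); -raf when the stem ends in a voiced consonant (*komez*, *il*, *pejij*); -is when the stem ends in a vowel (*sopi*, *kihe*).
The final sound of *mifas* is /s/, which is a voiceless consonant, so the suffix is -pim, giving *mifaspim*.
*jawpiz* — final sound /z/ (a voiced consonant) → -raf → *jawpizraf*.
The final sound of *mise* is /e/, which is a vowel, so the suffix is -is, giving *miseis*.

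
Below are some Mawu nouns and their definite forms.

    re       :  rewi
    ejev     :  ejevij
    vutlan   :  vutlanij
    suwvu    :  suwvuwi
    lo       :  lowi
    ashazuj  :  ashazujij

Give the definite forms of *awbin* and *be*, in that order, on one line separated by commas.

awbinij, bewi

Looking at the final sound of each stem: -ij when the stem ends in a consonant (*ejev*, *vutlan*, *ashazuj*); -wi when the stem ends in a vowel (*re*, *suwvu*, *lo*).
*awbin*: final sound = /n/, a consonant → -ij → *awbinij*.
*be* — final sound /e/ (a vowel) → -wi → *bewi*.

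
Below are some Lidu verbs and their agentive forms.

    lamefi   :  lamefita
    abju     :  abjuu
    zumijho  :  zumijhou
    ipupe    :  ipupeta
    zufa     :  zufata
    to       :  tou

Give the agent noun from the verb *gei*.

The alternation tracks the last vowel of the stem — -u when the last vowel of the stem is a rounded vowel (*abju*, *zumijho*, *to*); -ta when the last vowel of the stem is an unrounded vowel (*lamefi*, *ipupe*, *zufa*).
Since the last vowel of *gei* is /i/ (an unrounded vowel), it takes -ta, giving *geita*.

geita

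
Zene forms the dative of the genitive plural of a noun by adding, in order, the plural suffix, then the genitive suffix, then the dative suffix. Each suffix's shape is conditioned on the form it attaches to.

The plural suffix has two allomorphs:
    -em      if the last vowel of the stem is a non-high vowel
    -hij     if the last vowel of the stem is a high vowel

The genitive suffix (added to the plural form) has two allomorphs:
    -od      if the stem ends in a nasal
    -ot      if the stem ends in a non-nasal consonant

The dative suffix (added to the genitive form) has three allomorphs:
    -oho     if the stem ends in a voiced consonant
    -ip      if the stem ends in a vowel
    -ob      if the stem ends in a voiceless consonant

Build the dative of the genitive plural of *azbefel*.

azbefelemodoho

*azbefel* — last vowel /e/ (a non-high vowel) → -em → *azbefelem*.
The plural form *azbefelem*: final consonant = /m/, a nasal → -od → *azbefelemod*.
The genitive form *azbefelemod*: final sound = /d/, a voiced consonant → -oho → *azbefelemodoho*.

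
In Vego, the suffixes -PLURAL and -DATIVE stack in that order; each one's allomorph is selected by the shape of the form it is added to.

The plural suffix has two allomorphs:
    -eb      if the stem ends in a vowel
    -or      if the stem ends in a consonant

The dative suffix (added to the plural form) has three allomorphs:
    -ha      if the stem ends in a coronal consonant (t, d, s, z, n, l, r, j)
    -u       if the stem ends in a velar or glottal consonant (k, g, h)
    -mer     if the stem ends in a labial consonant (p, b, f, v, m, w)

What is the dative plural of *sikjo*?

Since the final sound of *sikjo* is /o/ (a vowel), it takes -eb, giving *sikjoeb*.
The plural form *sikjoeb* — final consonant /b/ (labial) → -mer → *sikjoebmer*.

sikjoebmer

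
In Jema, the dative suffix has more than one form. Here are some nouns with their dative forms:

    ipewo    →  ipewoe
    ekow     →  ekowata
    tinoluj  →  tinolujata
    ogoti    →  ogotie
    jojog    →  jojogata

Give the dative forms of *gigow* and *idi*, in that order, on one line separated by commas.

The suffix is conditioned by the final sound: -ata when the stem ends in a consonant (*ekow*, *tinoluj*, *jojog*); -e when the stem ends in a vowel (*ipewo*, *ogoti*).
Since the final sound of *gigow* is /w/ (a consonant), it takes -ata, giving *gigowata*.
The final sound of *idi* is /i/, which is a vowel, so the suffix is -e, giving *idie*.

gigowata, idie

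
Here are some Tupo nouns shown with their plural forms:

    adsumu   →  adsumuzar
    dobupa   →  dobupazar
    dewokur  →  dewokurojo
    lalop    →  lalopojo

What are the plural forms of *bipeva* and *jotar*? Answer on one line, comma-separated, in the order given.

bipevazar, jotarojo

The alternation tracks the final sound of the stem — -ojo when the stem ends in a consonant (*dewokur*, *lalop*); -zar when the stem ends in a vowel (*adsumu*, *dobupa*).
*bipeva*: final sound = /a/, a vowel → -zar → *bipevazar*.
*jotar*: final sound = /r/, a consonant → -ojo → *jotarojo*.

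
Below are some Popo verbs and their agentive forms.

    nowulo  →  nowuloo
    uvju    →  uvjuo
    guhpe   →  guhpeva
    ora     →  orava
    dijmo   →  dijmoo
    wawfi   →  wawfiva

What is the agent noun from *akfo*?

akfoo

The suffix is conditioned by the last vowel: -o when the last vowel of the stem is a rounded vowel (*nowulo*, *uvju*, *dijmo*); -va when the last vowel of the stem is an unrounded vowel (*guhpe*, *ora*, *wawfi*).
*akfo* — last vowel /o/ (a rounded vowel) → -o → *akfoo*.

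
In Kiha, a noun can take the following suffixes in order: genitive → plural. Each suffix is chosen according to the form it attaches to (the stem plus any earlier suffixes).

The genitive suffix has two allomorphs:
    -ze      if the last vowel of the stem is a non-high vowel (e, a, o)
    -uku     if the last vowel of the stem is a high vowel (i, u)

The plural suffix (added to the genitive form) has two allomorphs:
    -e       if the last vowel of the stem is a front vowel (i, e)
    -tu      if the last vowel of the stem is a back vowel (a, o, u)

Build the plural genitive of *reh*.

The last vowel of *reh* is /e/, which is a non-high vowel, so the genitive suffix is -ze, giving *rehze*.
Since the last vowel of the genitive form *rehze* is /e/ (a front vowel), it takes -e, giving *rehzee*.

rehzee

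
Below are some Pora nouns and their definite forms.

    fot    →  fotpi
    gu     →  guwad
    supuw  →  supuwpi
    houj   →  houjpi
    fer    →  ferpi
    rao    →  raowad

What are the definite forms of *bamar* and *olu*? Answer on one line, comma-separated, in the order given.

bamarpi, oluwad

The suffix is conditioned by the final sound: -pi when the stem ends in a consonant (*fot*, *supuw*, *houj*, *fer*); -wad when the stem ends in a vowel (*gu*, *rao*).
*bamar* — final sound /r/ (a consonant) → -pi → *bamarpi*.
*olu* — final sound /u/ (a vowel) → -wad → *oluwad*.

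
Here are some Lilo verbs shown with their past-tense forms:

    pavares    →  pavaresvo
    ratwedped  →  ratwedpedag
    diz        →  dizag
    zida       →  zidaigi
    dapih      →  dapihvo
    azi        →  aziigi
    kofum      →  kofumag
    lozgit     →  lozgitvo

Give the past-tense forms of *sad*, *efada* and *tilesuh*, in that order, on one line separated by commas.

The suffix is conditioned by the final sound: -vo when the stem ends in a voiceless consonant (*pavares*, *dapih*, *lozgit*); -ag when the stem ends in a voiced consonant (*ratwedped*, *diz*, *kofum*); -igi when the stem ends in a vowel (*zida*, *azi*).
*sad* — final sound /d/ (a voiced consonant) → -ag → *sadag*.
The final sound of *efada* is /a/, which is a vowel, so the suffix is -igi, giving *efadaigi*.
Since the final sound of *tilesuh* is /h/ (a voiceless consonant), it takes -vo, giving *tilesuhvo*.

sadag, efadaigi, tilesuhvo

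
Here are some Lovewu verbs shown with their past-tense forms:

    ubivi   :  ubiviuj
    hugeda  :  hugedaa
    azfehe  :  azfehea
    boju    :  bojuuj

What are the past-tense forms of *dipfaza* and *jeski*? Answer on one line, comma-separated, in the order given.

Looking at the last vowel of each stem: -uj when the last vowel of the stem is a high vowel (*ubivi*, *boju*); -a when the last vowel of the stem is a non-high vowel (*hugeda*, *azfehe*).
Since the last vowel of *dipfaza* is /a/ (a non-high vowel), it takes -a, giving *dipfazaa*.
*jeski* — last vowel /i/ (a high vowel) → -uj → *jeskiuj*.

dipfazaa, jeskiuj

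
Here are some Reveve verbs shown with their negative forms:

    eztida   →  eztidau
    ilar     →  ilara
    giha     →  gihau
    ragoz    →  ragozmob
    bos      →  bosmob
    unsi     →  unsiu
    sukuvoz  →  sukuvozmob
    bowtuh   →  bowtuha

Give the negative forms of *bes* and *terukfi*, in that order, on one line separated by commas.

The suffix is conditioned by the final sound: -mob when the stem ends in a sibilant (*ragoz*, *bos*, *sukuvoz*); -a when the stem ends in a non-sibilant consonant (*ilar*, *bowtuh*); -u when the stem ends in a vowel (*eztida*, *giha*, *unsi*).
*bes* — final sound /s/ (a sibilant) → -mob → *besmob*.
Since the final sound of *terukfi* is /i/ (a vowel), it takes -u, giving *terukfiu*.

besmob, terukfiu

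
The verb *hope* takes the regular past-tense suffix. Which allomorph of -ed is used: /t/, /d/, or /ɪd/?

The stem *hope* ends in a voiceless consonant other than /t/.
The -ed suffix is realized as /ɪd/ after /t, d/; as /t/ after other voiceless consonants; and as /d/ after other voiced sounds.
So -ed on *hope* is pronounced /t/.

/t/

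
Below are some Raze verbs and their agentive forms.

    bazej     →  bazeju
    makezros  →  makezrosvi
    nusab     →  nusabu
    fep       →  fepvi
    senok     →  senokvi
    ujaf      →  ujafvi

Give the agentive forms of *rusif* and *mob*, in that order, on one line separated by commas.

The suffix is conditioned by the final consonant: -vi when the stem ends in a voiceless consonant (*makezros*, *fep*, *senok*, *ujaf*); -u when the stem ends in a voiced consonant (*bazej*, *nusab*).
Since the final consonant of *rusif* is /f/ (voiceless), it takes -vi, giving *rusifvi*.
The final consonant of *mob* is /b/, which is voiced, so the suffix is -u, giving *mobu*.

rusifvi, mobu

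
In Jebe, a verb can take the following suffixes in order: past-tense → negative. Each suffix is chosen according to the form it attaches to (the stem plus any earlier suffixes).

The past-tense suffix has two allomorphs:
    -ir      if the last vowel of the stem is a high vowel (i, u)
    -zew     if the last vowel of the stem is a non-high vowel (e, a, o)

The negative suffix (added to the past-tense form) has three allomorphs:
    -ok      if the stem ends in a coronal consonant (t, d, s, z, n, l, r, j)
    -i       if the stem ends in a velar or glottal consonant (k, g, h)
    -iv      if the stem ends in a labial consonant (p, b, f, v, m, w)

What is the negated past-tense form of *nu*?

Since the last vowel of *nu* is /u/ (a high vowel), it takes -ir, giving *nuir*.
The past-tense form *nuir* — final consonant /r/ (coronal) → -ok → *nuirok*.

nuirok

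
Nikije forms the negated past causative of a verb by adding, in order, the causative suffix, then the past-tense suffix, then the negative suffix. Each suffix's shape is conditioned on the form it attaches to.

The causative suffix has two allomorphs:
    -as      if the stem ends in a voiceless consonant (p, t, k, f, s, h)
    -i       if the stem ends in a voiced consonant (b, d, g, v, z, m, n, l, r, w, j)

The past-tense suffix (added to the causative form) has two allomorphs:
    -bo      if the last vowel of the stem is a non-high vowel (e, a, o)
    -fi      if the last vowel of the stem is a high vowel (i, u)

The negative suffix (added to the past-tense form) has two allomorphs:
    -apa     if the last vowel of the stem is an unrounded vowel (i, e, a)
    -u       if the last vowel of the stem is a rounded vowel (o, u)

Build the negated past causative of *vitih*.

vitihasbou

The final consonant of *vitih* is /h/, which is voiceless, so the causative suffix is -as, giving *vitihas*.
The last vowel of the causative form *vitihas* is /a/, which is a non-high vowel, so the past-tense suffix is -bo, giving *vitihasbo*.
The past-tense form *vitihasbo*: last vowel = /o/, a rounded vowel → -u → *vitihasbou*.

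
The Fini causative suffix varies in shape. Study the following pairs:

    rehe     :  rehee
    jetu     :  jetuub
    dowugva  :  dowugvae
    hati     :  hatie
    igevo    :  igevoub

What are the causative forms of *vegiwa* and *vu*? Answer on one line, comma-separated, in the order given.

The pattern is rounding harmony: -ub when the last vowel of the stem is a rounded vowel (*jetu*, *igevo*); -e when the last vowel of the stem is an unrounded vowel (*rehe*, *dowugva*, *hati*).
Since the last vowel of *vegiwa* is /a/ (an unrounded vowel), it takes -e, giving *vegiwae*.
Since the last vowel of *vu* is /u/ (a rounded vowel), it takes -ub, giving *vuub*.

vegiwae, vuub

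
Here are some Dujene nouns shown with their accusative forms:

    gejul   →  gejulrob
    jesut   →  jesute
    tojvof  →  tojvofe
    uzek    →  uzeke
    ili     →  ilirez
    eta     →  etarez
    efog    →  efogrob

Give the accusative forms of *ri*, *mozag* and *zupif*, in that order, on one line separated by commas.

rirez, mozagrob, zupife

The suffix is conditioned by the final sound: -e when the stem ends in a voiceless consonant (*jesut*, *tojvof*, *uzek*); -rob when the stem ends in a voiced consonant (*gejul*, *efog*); -rez when the stem ends in a vowel (*ili*, *eta*).
Since the final sound of *ri* is /i/ (a vowel), it takes -rez, giving *rirez*.
*mozag* — final sound /g/ (a voiced consonant) → -rob → *mozagrob*.
*zupif*: final sound = /f/, a voiceless consonant → -e → *zupife*.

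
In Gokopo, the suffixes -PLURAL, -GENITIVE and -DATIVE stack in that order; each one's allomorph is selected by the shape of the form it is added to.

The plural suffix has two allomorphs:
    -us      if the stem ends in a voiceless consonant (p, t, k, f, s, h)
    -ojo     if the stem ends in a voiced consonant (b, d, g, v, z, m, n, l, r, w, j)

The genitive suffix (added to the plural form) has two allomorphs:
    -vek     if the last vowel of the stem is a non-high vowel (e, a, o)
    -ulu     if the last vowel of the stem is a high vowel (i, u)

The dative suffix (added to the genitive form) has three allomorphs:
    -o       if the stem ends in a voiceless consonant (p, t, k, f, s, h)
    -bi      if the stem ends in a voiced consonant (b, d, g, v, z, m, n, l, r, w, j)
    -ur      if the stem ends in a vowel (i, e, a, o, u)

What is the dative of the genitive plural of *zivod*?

Since the final consonant of *zivod* is /d/ (voiced), it takes -ojo, giving *zivodojo*.
Since the last vowel of the plural form *zivodojo* is /o/ (a non-high vowel), it takes -vek, giving *zivodojovek*.
The final sound of the genitive form *zivodojovek* is /k/, which is a voiceless consonant, so the dative suffix is -o, giving *zivodojoveko*.

zivodojoveko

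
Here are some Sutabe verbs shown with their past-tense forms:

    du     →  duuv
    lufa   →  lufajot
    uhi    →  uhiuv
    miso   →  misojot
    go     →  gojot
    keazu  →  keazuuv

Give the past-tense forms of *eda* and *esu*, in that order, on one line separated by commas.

edajot, esuuv

The pattern is height harmony: -uv when the last vowel of the stem is a high vowel (*du*, *uhi*, *keazu*); -jot when the last vowel of the stem is a non-high vowel (*lufa*, *miso*, *go*).
Since the last vowel of *eda* is /a/ (a non-high vowel), it takes -jot, giving *edajot*.
Since the last vowel of *esu* is /u/ (a high vowel), it takes -uv, giving *esuuv*.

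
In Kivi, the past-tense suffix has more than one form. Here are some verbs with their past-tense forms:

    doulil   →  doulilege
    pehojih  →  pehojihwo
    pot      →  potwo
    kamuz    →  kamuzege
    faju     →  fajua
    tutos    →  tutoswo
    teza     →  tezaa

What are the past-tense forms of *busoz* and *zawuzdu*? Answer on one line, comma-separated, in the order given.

The alternation tracks the final sound of the stem — -wo when the stem ends in a voiceless consonant (*pehojih*, *pot*, *tutos*); -ege when the stem ends in a voiced consonant (*doulil*, *kamuz*); -a when the stem ends in a vowel (*faju*, *teza*).
Since the final sound of *busoz* is /z/ (a voiced consonant), it takes -ege, giving *busozege*.
*zawuzdu* — final sound /u/ (a vowel) → -a → *zawuzdua*.

busozege, zawuzdua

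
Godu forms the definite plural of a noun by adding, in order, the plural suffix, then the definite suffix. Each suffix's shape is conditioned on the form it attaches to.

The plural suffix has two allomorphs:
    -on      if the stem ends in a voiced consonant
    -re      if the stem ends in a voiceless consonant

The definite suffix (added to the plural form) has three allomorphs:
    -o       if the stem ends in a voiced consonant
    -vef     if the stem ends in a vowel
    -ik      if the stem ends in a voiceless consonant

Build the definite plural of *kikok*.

*kikok* — final consonant /k/ (voiceless) → -re → *kikokre*.
The final sound of the plural form *kikokre* is /e/, which is a vowel, so the definite suffix is -vef, giving *kikokrevef*.

kikokrevef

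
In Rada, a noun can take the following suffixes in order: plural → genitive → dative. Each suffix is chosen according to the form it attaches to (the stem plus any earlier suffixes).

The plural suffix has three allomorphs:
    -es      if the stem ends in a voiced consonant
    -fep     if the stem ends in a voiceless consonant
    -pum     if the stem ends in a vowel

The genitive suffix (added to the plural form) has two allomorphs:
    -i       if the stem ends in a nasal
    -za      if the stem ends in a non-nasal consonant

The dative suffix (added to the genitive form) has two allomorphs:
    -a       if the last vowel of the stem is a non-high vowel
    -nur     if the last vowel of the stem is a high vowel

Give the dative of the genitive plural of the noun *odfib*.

*odfib*: final sound = /b/, a voiced consonant → -es → *odfibes*.
The final consonant of the plural form *odfibes* is /s/, which is non-nasal, so the genitive suffix is -za, giving *odfibesza*.
The genitive form *odfibesza*: last vowel = /a/, a non-high vowel → -a → *odfibeszaa*.

odfibeszaa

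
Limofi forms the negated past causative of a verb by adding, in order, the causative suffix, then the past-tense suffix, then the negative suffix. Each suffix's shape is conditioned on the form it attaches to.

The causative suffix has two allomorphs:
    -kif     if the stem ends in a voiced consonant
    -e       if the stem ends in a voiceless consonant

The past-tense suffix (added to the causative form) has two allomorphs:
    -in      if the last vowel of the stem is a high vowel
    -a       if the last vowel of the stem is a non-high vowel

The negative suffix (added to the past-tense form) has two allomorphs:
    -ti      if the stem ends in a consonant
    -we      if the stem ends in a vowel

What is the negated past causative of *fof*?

*fof* — final consonant /f/ (voiceless) → -e → *fofe*.
The causative form *fofe*: last vowel = /e/, a non-high vowel → -a → *fofea*.
The past-tense form *fofea* — final sound /a/ (a vowel) → -we → *fofeawe*.

fofeawe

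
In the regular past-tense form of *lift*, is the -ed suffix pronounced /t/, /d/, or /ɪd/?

/ɪd/

The stem *lift* ends in /t/ or /d/.
The -ed suffix is realized as /ɪd/ after /t, d/; as /t/ after other voiceless consonants; and as /d/ after other voiced sounds.
So -ed on *lift* is pronounced /ɪd/.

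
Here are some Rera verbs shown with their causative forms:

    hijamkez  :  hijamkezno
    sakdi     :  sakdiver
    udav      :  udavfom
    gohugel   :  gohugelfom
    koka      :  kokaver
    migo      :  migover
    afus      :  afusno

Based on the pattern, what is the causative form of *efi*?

efiver

The alternation tracks the final sound of the stem — -no when the stem ends in a sibilant (*hijamkez*, *afus*); -fom when the stem ends in a non-sibilant consonant (*udav*, *gohugel*); -ver when the stem ends in a vowel (*sakdi*, *koka*, *migo*).
*efi*: final sound = /i/, a vowel → -ver → *efiver*.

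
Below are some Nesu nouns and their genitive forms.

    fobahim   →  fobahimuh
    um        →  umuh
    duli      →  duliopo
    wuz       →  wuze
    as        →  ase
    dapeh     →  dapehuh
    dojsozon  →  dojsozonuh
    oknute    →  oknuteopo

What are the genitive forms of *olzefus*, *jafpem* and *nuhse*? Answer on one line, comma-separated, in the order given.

The alternation tracks the final sound of the stem — -e when the stem ends in a sibilant (*wuz*, *as*); -uh when the stem ends in a non-sibilant consonant (*fobahim*, *um*, *dapeh*, *dojsozon*); -opo when the stem ends in a vowel (*duli*, *oknute*).
Since the final sound of *olzefus* is /s/ (a sibilant), it takes -e, giving *olzefuse*.
*jafpem*: final sound = /m/, a non-sibilant consonant → -uh → *jafpemuh*.
*nuhse*: final sound = /e/, a vowel → -opo → *nuhseopo*.

olzefuse, jafpemuh, nuhseopo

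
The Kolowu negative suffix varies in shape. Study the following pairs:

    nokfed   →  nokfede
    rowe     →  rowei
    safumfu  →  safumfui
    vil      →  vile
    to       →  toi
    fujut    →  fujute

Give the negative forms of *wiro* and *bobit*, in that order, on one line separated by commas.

Looking at the final sound of each stem: -e when the stem ends in a consonant (*nokfed*, *vil*, *fujut*); -i when the stem ends in a vowel (*rowe*, *safumfu*, *to*).
The final sound of *wiro* is /o/, which is a vowel, so the suffix is -i, giving *wiroi*.
Since the final sound of *bobit* is /t/ (a consonant), it takes -e, giving *bobite*.

wiroi, bobite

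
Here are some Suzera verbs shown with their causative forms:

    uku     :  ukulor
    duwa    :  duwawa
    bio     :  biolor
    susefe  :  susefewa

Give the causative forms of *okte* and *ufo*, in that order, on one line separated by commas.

oktewa, ufolor

Looking at the last vowel of each stem: -lor when the last vowel of the stem is a rounded vowel (*uku*, *bio*); -wa when the last vowel of the stem is an unrounded vowel (*duwa*, *susefe*).
*okte* — last vowel /e/ (an unrounded vowel) → -wa → *oktewa*.
*ufo* — last vowel /o/ (a rounded vowel) → -lor → *ufolor*.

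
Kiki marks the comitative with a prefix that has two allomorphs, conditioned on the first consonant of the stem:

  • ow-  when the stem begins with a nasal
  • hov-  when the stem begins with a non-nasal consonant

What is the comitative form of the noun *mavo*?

The first consonant of *mavo* is /m/, which is a nasal, so the prefix is ow-, giving *owmavo*.

owmavo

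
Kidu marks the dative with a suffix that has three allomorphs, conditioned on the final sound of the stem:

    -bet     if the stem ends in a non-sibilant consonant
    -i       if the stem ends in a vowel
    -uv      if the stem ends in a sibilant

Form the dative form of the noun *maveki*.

mavekii

*maveki* — final sound /i/ (a vowel) → -i → *mavekii*.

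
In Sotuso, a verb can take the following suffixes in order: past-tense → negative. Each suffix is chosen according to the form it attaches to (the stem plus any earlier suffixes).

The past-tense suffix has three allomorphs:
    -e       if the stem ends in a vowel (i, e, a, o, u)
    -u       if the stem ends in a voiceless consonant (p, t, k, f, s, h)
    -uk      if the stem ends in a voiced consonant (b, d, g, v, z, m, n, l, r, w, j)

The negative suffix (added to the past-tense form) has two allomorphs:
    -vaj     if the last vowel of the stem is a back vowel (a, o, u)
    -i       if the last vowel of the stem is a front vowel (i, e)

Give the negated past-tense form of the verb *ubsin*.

ubsinukvaj

*ubsin*: final sound = /n/, a voiced consonant → -uk → *ubsinuk*.
The past-tense form *ubsinuk*: last vowel = /u/, a back vowel → -vaj → *ubsinukvaj*.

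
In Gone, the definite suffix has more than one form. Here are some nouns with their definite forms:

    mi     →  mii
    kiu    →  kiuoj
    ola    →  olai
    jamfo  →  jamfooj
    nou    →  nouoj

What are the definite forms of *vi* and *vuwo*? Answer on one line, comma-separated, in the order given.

The suffix is conditioned by the last vowel: -oj when the last vowel of the stem is a rounded vowel (*kiu*, *jamfo*, *nou*); -i when the last vowel of the stem is an unrounded vowel (*mi*, *ola*).
Since the last vowel of *vi* is /i/ (an unrounded vowel), it takes -i, giving *vii*.
*vuwo* — last vowel /o/ (a rounded vowel) → -oj → *vuwooj*.

vii, vuwooj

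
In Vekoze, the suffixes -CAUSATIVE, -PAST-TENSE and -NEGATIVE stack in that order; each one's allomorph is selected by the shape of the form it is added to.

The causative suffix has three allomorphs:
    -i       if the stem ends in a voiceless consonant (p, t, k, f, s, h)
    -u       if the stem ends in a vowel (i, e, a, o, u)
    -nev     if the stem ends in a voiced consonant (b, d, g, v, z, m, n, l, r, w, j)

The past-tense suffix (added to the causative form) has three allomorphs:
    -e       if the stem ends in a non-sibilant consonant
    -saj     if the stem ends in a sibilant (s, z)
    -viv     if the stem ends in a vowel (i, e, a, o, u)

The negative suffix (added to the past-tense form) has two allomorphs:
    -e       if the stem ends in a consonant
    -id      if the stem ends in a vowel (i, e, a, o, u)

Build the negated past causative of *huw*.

Since the final sound of *huw* is /w/ (a voiced consonant), it takes -nev, giving *huwnev*.
The final sound of the causative form *huwnev* is /v/, which is a non-sibilant consonant, so the past-tense suffix is -e, giving *huwneve*.
The final sound of the past-tense form *huwneve* is /e/, which is a vowel, so the negative suffix is -id, giving *huwneveid*.

huwneveid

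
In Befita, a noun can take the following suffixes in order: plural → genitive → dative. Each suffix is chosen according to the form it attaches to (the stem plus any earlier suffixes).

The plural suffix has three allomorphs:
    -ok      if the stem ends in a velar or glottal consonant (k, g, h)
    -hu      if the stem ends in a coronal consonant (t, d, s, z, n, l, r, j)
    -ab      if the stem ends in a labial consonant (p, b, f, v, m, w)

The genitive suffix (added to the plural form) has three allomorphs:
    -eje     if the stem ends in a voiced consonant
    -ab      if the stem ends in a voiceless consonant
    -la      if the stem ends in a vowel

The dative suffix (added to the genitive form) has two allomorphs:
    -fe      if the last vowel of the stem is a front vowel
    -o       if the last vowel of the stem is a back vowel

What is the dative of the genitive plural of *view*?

viewabejefe

Since the final consonant of *view* is /w/ (labial), it takes -ab, giving *viewab*.
The final sound of the plural form *viewab* is /b/, which is a voiced consonant, so the genitive suffix is -eje, giving *viewabeje*.
The genitive form *viewabeje* — last vowel /e/ (a front vowel) → -fe → *viewabejefe*.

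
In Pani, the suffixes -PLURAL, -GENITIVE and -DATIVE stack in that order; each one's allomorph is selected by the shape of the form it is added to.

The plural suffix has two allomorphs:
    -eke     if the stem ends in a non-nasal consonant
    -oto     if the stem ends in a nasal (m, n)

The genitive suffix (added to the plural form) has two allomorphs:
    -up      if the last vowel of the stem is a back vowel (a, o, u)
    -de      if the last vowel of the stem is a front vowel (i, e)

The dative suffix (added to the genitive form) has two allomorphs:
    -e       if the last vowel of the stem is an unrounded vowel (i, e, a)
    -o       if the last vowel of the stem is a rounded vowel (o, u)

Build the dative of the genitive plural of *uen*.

*uen* — final consonant /n/ (a nasal) → -oto → *uenoto*.
Since the last vowel of the plural form *uenoto* is /o/ (a back vowel), it takes -up, giving *uenotoup*.
Since the last vowel of the genitive form *uenotoup* is /u/ (a rounded vowel), it takes -o, giving *uenotoupo*.

uenotoupo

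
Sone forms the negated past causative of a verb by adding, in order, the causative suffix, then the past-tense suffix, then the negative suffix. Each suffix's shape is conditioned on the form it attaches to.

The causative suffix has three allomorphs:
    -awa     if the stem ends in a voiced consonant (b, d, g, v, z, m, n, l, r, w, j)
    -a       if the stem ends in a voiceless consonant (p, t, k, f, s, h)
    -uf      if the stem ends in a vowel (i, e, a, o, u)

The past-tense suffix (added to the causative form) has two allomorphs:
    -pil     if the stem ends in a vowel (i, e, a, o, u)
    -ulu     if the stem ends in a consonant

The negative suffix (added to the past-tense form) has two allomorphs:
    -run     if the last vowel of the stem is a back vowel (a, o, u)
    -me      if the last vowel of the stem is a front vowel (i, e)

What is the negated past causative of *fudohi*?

fudohiufulurun

*fudohi* — final sound /i/ (a vowel) → -uf → *fudohiuf*.
The causative form *fudohiuf*: final sound = /f/, a consonant → -ulu → *fudohiufulu*.
The past-tense form *fudohiufulu*: last vowel = /u/, a back vowel → -run → *fudohiufulurun*.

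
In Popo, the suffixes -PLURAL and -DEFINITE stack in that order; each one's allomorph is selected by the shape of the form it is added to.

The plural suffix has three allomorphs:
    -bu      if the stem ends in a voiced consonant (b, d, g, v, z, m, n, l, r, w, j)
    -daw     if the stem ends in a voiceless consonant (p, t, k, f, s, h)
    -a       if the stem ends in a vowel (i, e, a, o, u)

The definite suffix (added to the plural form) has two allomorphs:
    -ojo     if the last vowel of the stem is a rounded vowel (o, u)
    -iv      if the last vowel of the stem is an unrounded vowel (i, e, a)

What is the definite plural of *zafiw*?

zafiwbuojo

Since the final sound of *zafiw* is /w/ (a voiced consonant), it takes -bu, giving *zafiwbu*.
Since the last vowel of the plural form *zafiwbu* is /u/ (a rounded vowel), it takes -ojo, giving *zafiwbuojo*.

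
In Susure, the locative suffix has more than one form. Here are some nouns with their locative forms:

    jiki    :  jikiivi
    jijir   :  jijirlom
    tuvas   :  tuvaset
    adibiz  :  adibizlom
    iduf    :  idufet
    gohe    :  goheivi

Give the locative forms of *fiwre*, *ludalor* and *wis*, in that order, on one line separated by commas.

The pattern is voicing of the final sound: -et when the stem ends in a voiceless consonant (*tuvas*, *iduf*); -lom when the stem ends in a voiced consonant (*jijir*, *adibiz*); -ivi when the stem ends in a vowel (*jiki*, *gohe*).
The final sound of *fiwre* is /e/, which is a vowel, so the suffix is -ivi, giving *fiwreivi*.
Since the final sound of *ludalor* is /r/ (a voiced consonant), it takes -lom, giving *ludalorlom*.
*wis*: final sound = /s/, a voiceless consonant → -et → *wiset*.

fiwreivi, ludalorlom, wiset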